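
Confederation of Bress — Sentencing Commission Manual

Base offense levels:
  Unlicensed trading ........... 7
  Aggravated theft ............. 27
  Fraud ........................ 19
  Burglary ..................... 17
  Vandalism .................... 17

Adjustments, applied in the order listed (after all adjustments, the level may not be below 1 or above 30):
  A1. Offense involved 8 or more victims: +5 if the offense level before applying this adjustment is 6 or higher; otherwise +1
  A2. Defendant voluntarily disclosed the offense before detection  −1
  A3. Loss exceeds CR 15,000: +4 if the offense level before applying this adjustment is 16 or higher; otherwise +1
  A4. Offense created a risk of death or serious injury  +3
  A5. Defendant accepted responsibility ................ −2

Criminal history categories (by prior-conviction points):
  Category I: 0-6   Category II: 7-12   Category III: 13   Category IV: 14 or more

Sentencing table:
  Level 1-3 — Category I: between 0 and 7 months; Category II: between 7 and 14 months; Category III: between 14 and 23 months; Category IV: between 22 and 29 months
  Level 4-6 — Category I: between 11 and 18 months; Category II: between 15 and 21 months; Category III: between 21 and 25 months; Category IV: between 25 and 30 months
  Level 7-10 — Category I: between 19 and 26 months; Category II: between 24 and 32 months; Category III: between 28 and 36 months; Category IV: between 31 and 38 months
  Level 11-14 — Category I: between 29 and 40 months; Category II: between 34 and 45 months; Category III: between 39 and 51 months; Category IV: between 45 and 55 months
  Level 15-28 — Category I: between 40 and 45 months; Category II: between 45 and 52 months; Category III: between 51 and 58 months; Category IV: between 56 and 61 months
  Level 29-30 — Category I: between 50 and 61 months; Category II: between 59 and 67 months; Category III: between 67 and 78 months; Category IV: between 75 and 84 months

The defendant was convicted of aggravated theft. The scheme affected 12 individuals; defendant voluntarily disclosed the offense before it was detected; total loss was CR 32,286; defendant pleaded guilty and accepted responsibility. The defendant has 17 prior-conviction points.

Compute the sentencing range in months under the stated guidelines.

Base offense level for aggravated theft: 27.
A1 applies (level before this adjustment is 27 ≥ 6, so +5): 27 + 5 = 32.
A2 applies: 32 − 1 = 31.
A3 applies (level before this adjustment is 31 ≥ 16, so +4): 31 + 4 = 35.
A5 applies: 35 − 2 = 33.
Level 33 exceeds the maximum of 30; capped at 30.
Final offense level: 30.
Criminal history: 17 prior points → Category IV (14+).
Level 30 falls in the 29-30 band.
Grid: Level 29-30 × Category IV = 75-84 months.

75-84 months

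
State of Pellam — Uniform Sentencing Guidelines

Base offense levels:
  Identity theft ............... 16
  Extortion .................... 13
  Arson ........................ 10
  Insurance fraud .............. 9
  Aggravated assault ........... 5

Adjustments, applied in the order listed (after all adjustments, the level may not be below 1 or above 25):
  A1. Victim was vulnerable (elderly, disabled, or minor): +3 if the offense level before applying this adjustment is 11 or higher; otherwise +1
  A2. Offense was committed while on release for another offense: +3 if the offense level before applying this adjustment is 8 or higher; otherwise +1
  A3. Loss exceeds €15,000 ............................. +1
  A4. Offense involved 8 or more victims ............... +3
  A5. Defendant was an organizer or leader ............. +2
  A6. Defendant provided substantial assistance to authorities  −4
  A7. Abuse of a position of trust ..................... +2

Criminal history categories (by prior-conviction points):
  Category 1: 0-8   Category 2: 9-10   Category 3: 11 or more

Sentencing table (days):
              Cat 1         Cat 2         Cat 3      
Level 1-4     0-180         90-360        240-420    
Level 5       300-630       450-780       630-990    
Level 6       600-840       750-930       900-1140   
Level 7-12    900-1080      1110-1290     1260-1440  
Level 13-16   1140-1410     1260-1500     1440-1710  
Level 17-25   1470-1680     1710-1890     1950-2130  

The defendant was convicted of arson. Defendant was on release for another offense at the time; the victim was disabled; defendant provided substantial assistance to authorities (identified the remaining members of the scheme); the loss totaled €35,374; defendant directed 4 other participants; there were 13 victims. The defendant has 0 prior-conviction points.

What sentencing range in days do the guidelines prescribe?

1140-1410 days

Base offense level for arson: 10.
A1 applies (level before this adjustment is 10 < 11, so +1): 10 + 1 = 11.
A2 applies (level before this adjustment is 11 ≥ 8, so +3): 11 + 3 = 14.
A3 applies: 14 + 1 = 15.
A4 applies: 15 + 3 = 18.
A5 applies: 18 + 2 = 20.
A6 applies: 20 − 4 = 16.
Final offense level: 16.
Criminal history: 0 prior points → Category 1 (0-8).
Level 16 falls in the 13-16 band.
Grid: Level 13-16 × Category 1 = 1140-1410 days.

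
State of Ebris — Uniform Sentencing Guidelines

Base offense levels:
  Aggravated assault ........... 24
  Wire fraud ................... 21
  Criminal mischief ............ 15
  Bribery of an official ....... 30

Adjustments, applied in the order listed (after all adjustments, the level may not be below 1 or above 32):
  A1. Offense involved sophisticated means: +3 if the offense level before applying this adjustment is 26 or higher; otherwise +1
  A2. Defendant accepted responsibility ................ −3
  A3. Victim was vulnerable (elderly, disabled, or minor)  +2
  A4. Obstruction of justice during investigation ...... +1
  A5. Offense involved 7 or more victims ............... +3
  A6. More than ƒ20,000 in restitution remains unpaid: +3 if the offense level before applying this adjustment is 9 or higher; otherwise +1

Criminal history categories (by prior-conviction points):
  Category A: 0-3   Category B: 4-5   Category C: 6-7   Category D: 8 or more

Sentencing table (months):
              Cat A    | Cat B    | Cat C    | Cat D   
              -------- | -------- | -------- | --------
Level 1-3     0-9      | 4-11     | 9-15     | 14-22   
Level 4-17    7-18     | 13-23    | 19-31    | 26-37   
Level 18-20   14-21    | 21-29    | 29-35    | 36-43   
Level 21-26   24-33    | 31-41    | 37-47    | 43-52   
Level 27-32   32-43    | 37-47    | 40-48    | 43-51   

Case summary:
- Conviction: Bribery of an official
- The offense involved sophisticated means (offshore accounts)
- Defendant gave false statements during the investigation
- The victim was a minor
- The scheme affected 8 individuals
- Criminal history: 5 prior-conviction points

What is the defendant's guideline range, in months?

Base offense level for bribery of an official: 30.
A1 applies (level before this adjustment is 30 ≥ 26, so +3): 30 + 3 = 33.
A2 does not apply.
A3 applies: 33 + 2 = 35.
A4 applies: 35 + 1 = 36.
A5 applies: 36 + 3 = 39.
Level 39 exceeds the maximum of 32; capped at 32.
Final offense level: 32.
Criminal history: 5 prior points → Category B (4-5).
Level 32 falls in the 27-32 band.
Grid: Level 27-32 × Category B = 37-47 months.

37-47 months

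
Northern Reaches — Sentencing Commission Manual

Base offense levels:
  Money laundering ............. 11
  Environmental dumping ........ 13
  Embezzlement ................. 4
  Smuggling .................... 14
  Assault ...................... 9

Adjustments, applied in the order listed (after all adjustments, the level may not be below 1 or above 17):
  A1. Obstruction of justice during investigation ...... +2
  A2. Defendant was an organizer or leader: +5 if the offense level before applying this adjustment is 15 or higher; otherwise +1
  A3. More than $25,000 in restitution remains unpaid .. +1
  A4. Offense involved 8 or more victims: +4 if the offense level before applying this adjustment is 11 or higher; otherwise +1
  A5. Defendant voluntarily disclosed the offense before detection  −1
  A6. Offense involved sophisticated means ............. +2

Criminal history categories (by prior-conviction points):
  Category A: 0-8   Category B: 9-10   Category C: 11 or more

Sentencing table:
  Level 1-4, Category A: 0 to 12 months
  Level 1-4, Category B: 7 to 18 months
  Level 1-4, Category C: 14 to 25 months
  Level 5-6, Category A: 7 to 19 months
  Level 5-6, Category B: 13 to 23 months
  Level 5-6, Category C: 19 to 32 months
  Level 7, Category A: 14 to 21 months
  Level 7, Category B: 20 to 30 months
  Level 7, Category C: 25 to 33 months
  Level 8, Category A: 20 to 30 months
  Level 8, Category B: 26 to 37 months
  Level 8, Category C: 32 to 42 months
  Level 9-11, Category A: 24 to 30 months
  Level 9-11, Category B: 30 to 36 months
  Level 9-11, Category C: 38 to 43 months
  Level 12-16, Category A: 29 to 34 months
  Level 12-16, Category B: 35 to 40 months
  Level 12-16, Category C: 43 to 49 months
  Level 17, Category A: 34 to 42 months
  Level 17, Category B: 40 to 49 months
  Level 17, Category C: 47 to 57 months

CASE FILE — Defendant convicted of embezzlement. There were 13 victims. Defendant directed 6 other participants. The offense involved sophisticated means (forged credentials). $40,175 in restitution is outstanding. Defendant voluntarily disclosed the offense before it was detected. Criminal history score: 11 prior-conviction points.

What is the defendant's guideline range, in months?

Base offense level for embezzlement: 4.
A2 applies (level before this adjustment is 4 < 15, so +1): 4 + 1 = 5.
A3 applies: 5 + 1 = 6.
A4 applies (level before this adjustment is 6 < 11, so +1): 6 + 1 = 7.
A5 applies: 7 − 1 = 6.
A6 applies: 6 + 2 = 8.
Final offense level: 8.
Criminal history: 11 prior points → Category C (11+).
Level 8 falls in the 8 band.
Grid: Level 8 × Category C = 32-42 months.

32-42 months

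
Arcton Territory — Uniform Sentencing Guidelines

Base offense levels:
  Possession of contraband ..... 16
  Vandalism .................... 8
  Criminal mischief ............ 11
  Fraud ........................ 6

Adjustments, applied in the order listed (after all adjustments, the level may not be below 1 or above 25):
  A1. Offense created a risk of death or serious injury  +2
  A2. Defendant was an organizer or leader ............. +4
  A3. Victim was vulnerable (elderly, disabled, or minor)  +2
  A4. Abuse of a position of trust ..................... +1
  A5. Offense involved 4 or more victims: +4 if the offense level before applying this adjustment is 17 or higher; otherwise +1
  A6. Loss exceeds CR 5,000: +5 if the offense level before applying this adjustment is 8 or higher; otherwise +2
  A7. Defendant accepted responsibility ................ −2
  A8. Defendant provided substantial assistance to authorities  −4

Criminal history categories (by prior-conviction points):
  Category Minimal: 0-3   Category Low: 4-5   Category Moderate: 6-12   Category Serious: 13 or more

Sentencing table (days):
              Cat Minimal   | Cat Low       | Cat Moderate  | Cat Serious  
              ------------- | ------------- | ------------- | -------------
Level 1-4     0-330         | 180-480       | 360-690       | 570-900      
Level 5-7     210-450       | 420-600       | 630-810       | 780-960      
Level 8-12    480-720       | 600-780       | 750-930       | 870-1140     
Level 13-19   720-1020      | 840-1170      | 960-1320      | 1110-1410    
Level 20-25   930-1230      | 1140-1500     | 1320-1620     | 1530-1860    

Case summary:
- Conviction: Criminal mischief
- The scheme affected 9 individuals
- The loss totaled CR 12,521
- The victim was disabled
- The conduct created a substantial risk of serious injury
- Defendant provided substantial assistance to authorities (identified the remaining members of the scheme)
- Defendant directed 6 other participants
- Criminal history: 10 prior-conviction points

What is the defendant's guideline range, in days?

Base offense level for criminal mischief: 11.
A1 applies: 11 + 2 = 13.
A2 applies: 13 + 4 = 17.
A3 applies: 17 + 2 = 19.
A5 applies (level before this adjustment is 19 ≥ 17, so +4): 19 + 4 = 23.
A6 applies (level before this adjustment is 23 ≥ 8, so +5): 23 + 5 = 28.
A7 does not apply.
A8 applies: 28 − 4 = 24.
Final offense level: 24.
Criminal history: 10 prior points → Category Moderate (6-12).
Level 24 falls in the 20-25 band.
Grid: Level 20-25 × Category Moderate = 1320-1620 days.

1320-1620 days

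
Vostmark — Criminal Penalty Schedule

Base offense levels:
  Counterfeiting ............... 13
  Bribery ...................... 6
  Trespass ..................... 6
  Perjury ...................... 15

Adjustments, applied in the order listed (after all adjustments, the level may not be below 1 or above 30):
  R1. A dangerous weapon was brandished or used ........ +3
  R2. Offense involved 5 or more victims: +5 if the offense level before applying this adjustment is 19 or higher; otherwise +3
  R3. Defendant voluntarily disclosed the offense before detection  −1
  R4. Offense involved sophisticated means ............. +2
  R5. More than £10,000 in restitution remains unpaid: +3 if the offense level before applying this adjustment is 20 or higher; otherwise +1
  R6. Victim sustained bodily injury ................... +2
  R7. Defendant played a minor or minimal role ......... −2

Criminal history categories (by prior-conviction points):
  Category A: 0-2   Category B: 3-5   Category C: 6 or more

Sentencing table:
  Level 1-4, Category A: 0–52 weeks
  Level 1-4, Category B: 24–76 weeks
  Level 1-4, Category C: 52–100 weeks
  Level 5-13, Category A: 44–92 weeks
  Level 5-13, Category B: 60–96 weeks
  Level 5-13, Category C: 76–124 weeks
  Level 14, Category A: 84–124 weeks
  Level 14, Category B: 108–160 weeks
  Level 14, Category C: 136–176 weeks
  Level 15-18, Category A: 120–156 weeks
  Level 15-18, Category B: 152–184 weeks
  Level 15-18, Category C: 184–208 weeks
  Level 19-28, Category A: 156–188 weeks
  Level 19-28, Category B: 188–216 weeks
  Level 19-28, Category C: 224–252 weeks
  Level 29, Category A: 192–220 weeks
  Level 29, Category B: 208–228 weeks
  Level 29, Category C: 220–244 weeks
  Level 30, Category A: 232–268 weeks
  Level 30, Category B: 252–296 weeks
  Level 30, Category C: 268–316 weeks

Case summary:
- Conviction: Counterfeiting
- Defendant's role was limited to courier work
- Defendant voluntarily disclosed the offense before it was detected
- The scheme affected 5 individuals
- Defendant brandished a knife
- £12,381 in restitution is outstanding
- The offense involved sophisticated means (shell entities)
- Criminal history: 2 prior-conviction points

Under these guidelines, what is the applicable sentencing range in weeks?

156-188 weeks

Base offense level for counterfeiting: 13.
R1 applies: 13 + 3 = 16.
R2 applies (level before this adjustment is 16 < 19, so +3): 16 + 3 = 19.
R3 applies: 19 − 1 = 18.
R4 applies: 18 + 2 = 20.
R5 applies (level before this adjustment is 20 ≥ 20, so +3): 20 + 3 = 23.
R6 does not apply.
R7 applies: 23 − 2 = 21.
Final offense level: 21.
Criminal history: 2 prior points → Category A (0-2).
Level 21 falls in the 19-28 band.
Grid: Level 19-28 × Category A = 156-188 weeks.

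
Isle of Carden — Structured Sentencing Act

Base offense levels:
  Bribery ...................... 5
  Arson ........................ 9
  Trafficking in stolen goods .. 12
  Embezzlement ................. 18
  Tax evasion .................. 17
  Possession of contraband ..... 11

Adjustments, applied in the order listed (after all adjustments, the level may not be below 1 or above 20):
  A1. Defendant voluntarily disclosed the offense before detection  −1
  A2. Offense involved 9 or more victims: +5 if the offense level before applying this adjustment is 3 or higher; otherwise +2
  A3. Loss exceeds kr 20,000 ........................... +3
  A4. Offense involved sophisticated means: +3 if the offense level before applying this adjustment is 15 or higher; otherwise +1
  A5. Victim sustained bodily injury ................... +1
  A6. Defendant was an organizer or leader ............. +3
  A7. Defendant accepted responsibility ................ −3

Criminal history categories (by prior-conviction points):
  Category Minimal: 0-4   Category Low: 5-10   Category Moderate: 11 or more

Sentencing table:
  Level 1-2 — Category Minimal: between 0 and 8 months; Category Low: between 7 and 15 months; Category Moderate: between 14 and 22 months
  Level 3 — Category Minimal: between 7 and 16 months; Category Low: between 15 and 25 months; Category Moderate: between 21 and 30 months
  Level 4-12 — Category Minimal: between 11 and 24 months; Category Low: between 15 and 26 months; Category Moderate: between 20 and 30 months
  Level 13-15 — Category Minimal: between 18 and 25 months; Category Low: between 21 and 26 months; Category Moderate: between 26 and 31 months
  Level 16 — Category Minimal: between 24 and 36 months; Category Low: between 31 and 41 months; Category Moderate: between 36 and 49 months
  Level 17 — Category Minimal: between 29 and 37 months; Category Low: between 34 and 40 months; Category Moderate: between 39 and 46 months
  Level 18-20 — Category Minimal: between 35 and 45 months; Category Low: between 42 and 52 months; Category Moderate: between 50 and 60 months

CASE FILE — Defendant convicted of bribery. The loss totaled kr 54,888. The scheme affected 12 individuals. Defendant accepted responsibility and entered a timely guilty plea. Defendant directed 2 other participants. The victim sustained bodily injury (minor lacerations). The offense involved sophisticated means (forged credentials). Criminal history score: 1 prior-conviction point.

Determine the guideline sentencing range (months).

Base offense level for bribery: 5.
A2 applies (level before this adjustment is 5 ≥ 3, so +5): 5 + 5 = 10.
A3 applies: 10 + 3 = 13.
A4 applies (level before this adjustment is 13 < 15, so +1): 13 + 1 = 14.
A5 applies: 14 + 1 = 15.
A6 applies: 15 + 3 = 18.
A7 applies: 18 − 3 = 15.
Final offense level: 15.
Criminal history: 1 prior point → Category Minimal (0-4).
Level 15 falls in the 13-15 band.
Grid: Level 13-15 × Category Minimal = 18-25 months.

18-25 months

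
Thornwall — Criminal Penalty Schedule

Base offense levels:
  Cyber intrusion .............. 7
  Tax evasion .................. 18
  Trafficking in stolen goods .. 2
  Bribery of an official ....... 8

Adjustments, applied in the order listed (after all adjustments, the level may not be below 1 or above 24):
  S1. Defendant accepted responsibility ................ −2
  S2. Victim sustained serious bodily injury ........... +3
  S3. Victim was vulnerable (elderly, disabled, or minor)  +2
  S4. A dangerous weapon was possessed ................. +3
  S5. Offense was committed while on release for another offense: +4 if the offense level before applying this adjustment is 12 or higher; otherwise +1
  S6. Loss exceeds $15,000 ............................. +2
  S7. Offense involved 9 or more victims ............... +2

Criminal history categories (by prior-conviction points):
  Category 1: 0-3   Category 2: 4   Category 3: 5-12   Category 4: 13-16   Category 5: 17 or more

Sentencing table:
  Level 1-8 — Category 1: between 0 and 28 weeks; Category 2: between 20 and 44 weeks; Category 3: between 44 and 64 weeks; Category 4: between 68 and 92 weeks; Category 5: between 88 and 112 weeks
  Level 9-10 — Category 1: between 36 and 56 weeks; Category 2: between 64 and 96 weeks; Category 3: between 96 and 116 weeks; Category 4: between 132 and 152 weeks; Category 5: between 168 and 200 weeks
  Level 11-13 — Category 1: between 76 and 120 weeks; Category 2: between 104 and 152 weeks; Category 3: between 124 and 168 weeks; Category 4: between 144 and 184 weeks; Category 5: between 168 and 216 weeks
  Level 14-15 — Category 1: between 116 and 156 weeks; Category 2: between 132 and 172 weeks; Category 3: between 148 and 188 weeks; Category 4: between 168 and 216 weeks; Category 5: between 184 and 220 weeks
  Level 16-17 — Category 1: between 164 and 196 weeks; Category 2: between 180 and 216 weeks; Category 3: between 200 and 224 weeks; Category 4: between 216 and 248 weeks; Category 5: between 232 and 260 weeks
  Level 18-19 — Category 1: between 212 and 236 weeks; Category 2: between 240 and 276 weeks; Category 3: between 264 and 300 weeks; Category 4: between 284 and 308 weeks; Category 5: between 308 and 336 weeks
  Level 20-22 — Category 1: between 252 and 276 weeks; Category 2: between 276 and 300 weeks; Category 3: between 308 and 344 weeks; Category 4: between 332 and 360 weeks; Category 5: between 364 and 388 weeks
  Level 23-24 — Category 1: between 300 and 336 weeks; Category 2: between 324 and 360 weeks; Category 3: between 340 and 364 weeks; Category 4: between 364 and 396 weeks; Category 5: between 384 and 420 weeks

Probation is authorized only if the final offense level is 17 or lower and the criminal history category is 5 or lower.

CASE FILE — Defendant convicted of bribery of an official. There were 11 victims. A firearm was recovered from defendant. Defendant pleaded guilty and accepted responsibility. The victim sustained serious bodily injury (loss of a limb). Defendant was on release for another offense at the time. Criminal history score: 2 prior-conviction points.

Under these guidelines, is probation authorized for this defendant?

No

Base offense level for bribery of an official: 8.
S1 applies: 8 − 2 = 6.
S2 applies: 6 + 3 = 9.
S3 does not apply.
S4 applies: 9 + 3 = 12.
S5 applies (level before this adjustment is 12 ≥ 12, so +4): 12 + 4 = 16.
S6 does not apply.
S7 applies: 16 + 2 = 18.
Final offense level: 18.
Criminal history: 2 prior points → Category 1 (0-3).
Level 18 falls in the 18-19 band.
Grid: Level 18-19 × Category 1 = 212-236 weeks.
Probation check: level 18 > 17 and category 1 ≤ 5 → not eligible.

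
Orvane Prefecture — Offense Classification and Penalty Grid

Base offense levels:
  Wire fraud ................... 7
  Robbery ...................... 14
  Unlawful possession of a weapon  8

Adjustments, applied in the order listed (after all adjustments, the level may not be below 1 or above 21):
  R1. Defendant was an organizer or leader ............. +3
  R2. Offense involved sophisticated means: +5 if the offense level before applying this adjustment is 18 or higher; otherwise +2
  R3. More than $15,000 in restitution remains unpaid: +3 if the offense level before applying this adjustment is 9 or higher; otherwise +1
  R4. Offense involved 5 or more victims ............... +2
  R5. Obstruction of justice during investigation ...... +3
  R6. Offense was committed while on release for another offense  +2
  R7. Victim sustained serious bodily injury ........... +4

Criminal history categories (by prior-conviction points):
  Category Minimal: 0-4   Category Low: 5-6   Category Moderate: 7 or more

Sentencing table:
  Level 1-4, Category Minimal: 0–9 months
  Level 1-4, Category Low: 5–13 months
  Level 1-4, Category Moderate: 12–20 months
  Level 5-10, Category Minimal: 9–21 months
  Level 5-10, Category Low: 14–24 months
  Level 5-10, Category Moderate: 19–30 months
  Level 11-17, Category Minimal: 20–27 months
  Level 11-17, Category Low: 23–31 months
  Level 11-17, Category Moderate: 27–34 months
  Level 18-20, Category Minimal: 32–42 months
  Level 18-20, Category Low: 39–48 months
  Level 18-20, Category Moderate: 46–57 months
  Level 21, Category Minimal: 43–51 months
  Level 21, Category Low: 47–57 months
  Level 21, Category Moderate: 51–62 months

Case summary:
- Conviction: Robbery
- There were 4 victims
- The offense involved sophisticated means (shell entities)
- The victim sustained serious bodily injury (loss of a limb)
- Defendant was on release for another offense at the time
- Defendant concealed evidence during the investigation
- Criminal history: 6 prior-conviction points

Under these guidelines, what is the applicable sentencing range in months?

47-57 months

Base offense level for robbery: 14.
R2 applies (level before this adjustment is 14 < 18, so +2): 14 + 2 = 16.
R3 does not apply.
R5 applies: 16 + 3 = 19.
R6 applies: 19 + 2 = 21.
R7 applies: 21 + 4 = 25.
Level 25 exceeds the maximum of 21; capped at 21.
Final offense level: 21.
Criminal history: 6 prior points → Category Low (5-6).
Level 21 falls in the 21 band.
Grid: Level 21 × Category Low = 47-57 months.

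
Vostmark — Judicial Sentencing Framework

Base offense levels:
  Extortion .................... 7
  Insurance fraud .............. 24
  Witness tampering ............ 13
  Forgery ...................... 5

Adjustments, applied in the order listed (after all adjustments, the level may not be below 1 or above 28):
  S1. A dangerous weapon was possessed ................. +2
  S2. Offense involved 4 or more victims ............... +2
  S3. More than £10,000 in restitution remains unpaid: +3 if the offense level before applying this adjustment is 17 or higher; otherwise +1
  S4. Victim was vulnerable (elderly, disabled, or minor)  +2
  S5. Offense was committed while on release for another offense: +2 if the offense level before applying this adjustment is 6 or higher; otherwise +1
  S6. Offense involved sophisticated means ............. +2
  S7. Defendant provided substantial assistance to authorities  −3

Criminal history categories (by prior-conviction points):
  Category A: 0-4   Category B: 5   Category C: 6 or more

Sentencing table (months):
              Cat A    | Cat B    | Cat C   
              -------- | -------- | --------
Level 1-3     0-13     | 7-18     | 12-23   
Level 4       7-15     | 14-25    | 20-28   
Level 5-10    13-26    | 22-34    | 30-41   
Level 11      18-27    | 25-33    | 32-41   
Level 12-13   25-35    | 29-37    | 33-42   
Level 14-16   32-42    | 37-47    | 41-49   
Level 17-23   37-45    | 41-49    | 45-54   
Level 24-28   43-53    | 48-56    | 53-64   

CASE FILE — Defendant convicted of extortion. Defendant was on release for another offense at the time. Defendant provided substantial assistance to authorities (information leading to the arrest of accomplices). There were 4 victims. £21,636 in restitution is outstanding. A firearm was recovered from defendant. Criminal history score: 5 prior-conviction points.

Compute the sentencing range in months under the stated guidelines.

25-33 months

Base offense level for extortion: 7.
S1 applies: 7 + 2 = 9.
S2 applies: 9 + 2 = 11.
S3 applies (level before this adjustment is 11 < 17, so +1): 11 + 1 = 12.
S5 applies (level before this adjustment is 12 ≥ 6, so +2): 12 + 2 = 14.
S7 applies: 14 − 3 = 11.
Final offense level: 11.
Criminal history: 5 prior points → Category B (5).
Level 11 falls in the 11 band.
Grid: Level 11 × Category B = 25-33 months.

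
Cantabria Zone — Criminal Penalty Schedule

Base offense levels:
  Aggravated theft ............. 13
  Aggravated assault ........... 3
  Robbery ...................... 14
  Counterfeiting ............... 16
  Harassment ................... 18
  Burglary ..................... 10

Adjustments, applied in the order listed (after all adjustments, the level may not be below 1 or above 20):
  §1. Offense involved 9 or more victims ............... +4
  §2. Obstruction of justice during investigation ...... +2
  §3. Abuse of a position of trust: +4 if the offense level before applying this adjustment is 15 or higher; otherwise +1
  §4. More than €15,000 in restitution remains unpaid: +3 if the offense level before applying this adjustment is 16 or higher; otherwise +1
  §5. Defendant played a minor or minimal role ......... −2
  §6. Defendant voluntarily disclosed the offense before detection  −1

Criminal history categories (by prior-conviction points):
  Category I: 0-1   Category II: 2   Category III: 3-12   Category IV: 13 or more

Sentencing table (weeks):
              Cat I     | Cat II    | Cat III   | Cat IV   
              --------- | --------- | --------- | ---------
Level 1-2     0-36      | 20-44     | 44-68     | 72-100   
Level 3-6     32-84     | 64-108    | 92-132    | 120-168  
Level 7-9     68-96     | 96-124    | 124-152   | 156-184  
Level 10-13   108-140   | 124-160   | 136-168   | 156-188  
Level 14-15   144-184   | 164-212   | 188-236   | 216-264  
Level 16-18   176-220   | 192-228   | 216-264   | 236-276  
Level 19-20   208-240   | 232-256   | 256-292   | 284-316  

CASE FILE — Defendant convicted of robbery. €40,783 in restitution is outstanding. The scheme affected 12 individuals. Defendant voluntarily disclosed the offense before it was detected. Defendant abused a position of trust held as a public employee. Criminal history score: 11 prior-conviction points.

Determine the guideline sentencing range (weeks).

Base offense level for robbery: 14.
§1 applies: 14 + 4 = 18.
§3 applies (level before this adjustment is 18 ≥ 15, so +4): 18 + 4 = 22.
§4 applies (level before this adjustment is 22 ≥ 16, so +3): 22 + 3 = 25.
§6 applies: 25 − 1 = 24.
Level 24 exceeds the maximum of 20; capped at 20.
Final offense level: 20.
Criminal history: 11 prior points → Category III (3-12).
Level 20 falls in the 19-20 band.
Grid: Level 19-20 × Category III = 256-292 weeks.

256-292 weeks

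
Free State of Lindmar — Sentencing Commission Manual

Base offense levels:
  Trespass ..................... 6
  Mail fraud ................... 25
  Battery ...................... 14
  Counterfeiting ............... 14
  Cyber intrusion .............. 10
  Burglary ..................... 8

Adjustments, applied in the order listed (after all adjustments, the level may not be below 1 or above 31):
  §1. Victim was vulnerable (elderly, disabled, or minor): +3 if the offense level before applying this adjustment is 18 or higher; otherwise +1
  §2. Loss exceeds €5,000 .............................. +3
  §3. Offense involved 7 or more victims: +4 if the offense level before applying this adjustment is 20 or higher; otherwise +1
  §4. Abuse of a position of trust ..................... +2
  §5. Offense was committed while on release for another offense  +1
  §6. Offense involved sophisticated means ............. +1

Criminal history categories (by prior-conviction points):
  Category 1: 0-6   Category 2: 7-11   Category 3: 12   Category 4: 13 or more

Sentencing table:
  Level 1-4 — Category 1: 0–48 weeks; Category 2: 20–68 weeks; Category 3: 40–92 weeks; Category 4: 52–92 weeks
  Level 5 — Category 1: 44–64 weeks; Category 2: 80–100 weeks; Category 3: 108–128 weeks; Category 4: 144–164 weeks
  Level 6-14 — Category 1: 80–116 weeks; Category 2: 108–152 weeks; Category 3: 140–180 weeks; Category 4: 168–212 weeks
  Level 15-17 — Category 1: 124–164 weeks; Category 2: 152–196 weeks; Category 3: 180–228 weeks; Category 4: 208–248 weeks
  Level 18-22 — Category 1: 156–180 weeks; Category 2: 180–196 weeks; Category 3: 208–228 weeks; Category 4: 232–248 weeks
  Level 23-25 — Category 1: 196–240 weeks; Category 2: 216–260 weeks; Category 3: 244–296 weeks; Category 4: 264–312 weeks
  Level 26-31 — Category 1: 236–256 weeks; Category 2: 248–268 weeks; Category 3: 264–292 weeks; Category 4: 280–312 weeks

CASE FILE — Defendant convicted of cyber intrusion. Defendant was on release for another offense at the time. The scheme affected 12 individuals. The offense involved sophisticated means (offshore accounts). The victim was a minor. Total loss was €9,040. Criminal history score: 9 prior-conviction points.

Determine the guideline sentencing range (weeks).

152-196 weeks

Base offense level for cyber intrusion: 10.
§1 applies (level before this adjustment is 10 < 18, so +1): 10 + 1 = 11.
§2 applies: 11 + 3 = 14.
§3 applies (level before this adjustment is 14 < 20, so +1): 14 + 1 = 15.
§4 does not apply.
§5 applies: 15 + 1 = 16.
§6 applies: 16 + 1 = 17.
Final offense level: 17.
Criminal history: 9 prior points → Category 2 (7-11).
Level 17 falls in the 15-17 band.
Grid: Level 15-17 × Category 2 = 152-196 weeks.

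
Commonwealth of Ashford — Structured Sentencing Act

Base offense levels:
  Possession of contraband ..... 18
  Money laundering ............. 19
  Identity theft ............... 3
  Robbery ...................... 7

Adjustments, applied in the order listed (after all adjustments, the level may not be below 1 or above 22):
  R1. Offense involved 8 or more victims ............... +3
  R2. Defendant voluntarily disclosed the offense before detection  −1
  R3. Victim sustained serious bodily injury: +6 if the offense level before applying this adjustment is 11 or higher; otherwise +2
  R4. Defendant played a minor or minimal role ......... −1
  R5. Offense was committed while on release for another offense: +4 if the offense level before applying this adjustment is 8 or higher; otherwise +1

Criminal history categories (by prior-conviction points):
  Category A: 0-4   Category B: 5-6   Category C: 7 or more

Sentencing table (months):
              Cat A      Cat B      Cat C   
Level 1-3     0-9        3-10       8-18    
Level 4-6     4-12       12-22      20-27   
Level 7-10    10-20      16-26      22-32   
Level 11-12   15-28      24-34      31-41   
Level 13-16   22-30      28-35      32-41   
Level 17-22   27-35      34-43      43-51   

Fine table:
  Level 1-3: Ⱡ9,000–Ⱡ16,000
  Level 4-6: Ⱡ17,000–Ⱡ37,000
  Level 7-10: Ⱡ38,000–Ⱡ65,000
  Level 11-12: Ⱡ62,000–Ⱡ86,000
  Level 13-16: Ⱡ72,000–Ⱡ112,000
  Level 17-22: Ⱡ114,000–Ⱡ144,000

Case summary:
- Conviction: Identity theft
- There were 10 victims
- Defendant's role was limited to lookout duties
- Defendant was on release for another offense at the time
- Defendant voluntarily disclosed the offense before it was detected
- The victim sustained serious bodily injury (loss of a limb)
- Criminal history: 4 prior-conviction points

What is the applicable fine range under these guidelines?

Ⱡ38,000–Ⱡ65,000

Base offense level for identity theft: 3.
R1 applies: 3 + 3 = 6.
R2 applies: 6 − 1 = 5.
R3 applies (level before this adjustment is 5 < 11, so +2): 5 + 2 = 7.
R4 applies: 7 − 1 = 6.
R5 applies (level before this adjustment is 6 < 8, so +1): 6 + 1 = 7.
Final offense level: 7.
Level 7 falls in the 7-10 band.
Fine table: Level 7-10 → Ⱡ38,000–Ⱡ65,000.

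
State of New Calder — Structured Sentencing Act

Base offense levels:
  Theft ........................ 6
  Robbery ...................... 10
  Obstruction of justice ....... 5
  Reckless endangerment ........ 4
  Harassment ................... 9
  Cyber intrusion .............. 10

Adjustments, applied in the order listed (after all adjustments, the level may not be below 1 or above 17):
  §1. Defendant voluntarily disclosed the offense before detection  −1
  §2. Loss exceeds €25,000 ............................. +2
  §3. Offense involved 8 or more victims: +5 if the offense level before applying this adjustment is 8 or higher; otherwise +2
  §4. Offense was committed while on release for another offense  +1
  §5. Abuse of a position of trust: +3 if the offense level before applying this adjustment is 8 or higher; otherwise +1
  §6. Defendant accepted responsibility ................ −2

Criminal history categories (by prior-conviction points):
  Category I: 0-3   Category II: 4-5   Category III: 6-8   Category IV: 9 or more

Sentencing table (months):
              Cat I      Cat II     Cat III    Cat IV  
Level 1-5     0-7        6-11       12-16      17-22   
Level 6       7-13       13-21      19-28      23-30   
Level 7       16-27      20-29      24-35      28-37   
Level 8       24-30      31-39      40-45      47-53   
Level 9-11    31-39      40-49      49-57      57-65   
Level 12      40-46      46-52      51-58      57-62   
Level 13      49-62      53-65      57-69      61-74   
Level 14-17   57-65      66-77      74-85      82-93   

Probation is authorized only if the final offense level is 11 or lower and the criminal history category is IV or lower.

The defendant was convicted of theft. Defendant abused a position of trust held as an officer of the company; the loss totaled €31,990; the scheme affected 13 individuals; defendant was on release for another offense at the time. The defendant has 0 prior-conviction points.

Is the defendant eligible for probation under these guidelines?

No

Base offense level for theft: 6.
§1 does not apply.
§2 applies: 6 + 2 = 8.
§3 applies (level before this adjustment is 8 ≥ 8, so +5): 8 + 5 = 13.
§4 applies: 13 + 1 = 14.
§5 applies (level before this adjustment is 14 ≥ 8, so +3): 14 + 3 = 17.
Final offense level: 17.
Criminal history: 0 prior points → Category I (0-3).
Level 17 falls in the 14-17 band.
Grid: Level 14-17 × Category I = 57-65 months.
Probation check: level 17 > 11 and category I ≤ IV → not eligible.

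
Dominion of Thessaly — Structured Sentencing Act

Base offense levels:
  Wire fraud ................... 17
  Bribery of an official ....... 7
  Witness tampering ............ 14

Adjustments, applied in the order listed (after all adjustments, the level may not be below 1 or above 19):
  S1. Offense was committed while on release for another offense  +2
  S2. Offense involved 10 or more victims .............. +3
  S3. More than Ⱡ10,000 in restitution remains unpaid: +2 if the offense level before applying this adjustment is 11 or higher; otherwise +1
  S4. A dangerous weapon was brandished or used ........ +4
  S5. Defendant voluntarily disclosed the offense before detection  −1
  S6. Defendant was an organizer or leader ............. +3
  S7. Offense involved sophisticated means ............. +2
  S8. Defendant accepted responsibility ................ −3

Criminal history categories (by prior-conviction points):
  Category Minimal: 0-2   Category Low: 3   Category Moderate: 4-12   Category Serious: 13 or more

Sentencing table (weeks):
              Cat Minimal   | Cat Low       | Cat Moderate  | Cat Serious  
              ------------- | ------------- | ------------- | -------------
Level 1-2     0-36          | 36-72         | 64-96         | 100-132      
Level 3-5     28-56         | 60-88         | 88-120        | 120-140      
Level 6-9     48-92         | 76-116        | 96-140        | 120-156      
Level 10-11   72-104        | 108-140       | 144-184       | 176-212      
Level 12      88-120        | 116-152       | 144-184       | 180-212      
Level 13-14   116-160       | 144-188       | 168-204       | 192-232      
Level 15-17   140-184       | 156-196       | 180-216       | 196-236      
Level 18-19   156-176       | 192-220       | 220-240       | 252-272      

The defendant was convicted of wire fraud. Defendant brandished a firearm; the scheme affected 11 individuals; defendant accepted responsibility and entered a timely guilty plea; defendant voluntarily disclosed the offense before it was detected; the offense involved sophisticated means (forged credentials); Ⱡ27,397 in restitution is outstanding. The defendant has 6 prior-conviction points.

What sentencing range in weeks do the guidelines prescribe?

Base offense level for wire fraud: 17.
S1 does not apply.
S2 applies: 17 + 3 = 20.
S3 applies (level before this adjustment is 20 ≥ 11, so +2): 20 + 2 = 22.
S4 applies: 22 + 4 = 26.
S5 applies: 26 − 1 = 25.
S7 applies: 25 + 2 = 27.
S8 applies: 27 − 3 = 24.
Level 24 exceeds the maximum of 19; capped at 19.
Final offense level: 19.
Criminal history: 6 prior points → Category Moderate (4-12).
Level 19 falls in the 18-19 band.
Grid: Level 18-19 × Category Moderate = 220-240 weeks.

220-240 weeks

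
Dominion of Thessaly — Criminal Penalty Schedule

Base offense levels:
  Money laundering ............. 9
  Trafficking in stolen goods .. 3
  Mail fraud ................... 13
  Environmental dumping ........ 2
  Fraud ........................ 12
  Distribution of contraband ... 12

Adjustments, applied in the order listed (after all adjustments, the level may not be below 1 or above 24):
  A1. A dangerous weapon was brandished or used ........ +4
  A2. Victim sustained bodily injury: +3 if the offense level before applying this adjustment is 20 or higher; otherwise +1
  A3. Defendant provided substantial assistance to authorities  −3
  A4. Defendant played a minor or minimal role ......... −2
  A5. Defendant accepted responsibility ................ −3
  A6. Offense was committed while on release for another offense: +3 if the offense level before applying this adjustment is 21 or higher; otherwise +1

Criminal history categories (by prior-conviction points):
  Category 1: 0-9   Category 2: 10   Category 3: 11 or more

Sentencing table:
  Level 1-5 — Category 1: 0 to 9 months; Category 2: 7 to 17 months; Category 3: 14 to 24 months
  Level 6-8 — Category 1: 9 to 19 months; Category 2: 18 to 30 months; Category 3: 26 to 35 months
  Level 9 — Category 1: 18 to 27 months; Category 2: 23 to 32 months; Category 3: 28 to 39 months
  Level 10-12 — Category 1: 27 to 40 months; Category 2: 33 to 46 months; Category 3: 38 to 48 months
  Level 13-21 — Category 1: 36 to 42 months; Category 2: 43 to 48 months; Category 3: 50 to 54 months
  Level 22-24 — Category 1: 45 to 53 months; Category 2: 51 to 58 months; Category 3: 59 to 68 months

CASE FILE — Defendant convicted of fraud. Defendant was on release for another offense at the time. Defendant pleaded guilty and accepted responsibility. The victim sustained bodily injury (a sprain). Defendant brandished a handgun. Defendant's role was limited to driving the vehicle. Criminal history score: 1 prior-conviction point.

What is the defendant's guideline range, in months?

Base offense level for fraud: 12.
A1 applies: 12 + 4 = 16.
A2 applies (level before this adjustment is 16 < 20, so +1): 16 + 1 = 17.
A4 applies: 17 − 2 = 15.
A5 applies: 15 − 3 = 12.
A6 applies (level before this adjustment is 12 < 21, so +1): 12 + 1 = 13.
Final offense level: 13.
Criminal history: 1 prior point → Category 1 (0-9).
Level 13 falls in the 13-21 band.
Grid: Level 13-21 × Category 1 = 36-42 months.

36-42 months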